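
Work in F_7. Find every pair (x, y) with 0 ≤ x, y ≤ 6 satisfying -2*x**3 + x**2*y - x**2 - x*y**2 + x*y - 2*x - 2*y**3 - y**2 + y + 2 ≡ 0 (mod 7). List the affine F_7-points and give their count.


Affine F_7-points: {(0, 1), (1, 2), (4, 5), (6, 4)}; count = 4.

For each of the 49 pairs (x, y) ∈ F_7², evaluate f(x, y) mod 7. Record the zeros.
  x = 0: [0↦2, 1↦0, 2↦5, 3↦5, 4↦2, 5↦5, 6↦2]  zeros at y ∈ {1}
  x = 1: [0↦4, 1↦3, 2↦0, 3↦4, 4↦3, 5↦6, 6↦1]  zeros at y ∈ {2}
  x = 2: [0↦6, 1↦1, 2↦6, 3↦2, 4↦5, 5↦3, 6↦5]  zeros at y ∈ ∅
  x = 3: [0↦3, 1↦3, 2↦4, 3↦1, 4↦3, 5↦5, 6↦2]  zeros at y ∈ ∅
  x = 4: [0↦4, 1↦4, 2↦3, 3↦3, 4↦6, 5↦0, 6↦1]  zeros at y ∈ {5}
  x = 5: [0↦4, 1↦6, 2↦5, 3↦3, 4↦2, 5↦4, 6↦4]  zeros at y ∈ ∅
  x = 6: [0↦5, 1↦4, 2↦5, 3↦3, 4↦0, 5↦5, 6↦6]  zeros at y ∈ {4}
Collecting zeros: affine points = {(0, 1), (1, 2), (4, 5), (6, 4)}.
Total count |C(F_7)_aff| = 4.


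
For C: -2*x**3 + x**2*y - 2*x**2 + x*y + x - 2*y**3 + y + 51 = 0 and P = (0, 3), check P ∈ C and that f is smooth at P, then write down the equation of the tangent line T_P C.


Tangent line at P: 4*x - 53*y + 159 = 0.

Step 1: f(0, 3) = 0, so P lies on C.
Step 2: partial derivatives
  f_x(x, y) = -6*x**2 + 2*x*y - 4*x + y + 1, f_y(x, y) = x**2 + x - 6*y**2 + 1.
  f_x(P) = 4, f_y(P) = -53 (gradient nonzero, so P is smooth).
Step 3: tangent line at P: 4·(x − 0) + -53·(y − 3) = 0.
Expanding: 4*x - 53*y + 159 = 0.


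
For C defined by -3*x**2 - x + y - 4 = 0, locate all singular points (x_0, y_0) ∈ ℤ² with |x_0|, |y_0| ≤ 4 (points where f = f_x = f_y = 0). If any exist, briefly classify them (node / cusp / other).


No singular points in the scanned grid; C is smooth there.

Compute partial derivatives:
  f_x = -6*x - 1.
  f_y = 1.
f_y = 1 is a nonzero constant, so f_y never vanishes: no point (x, y) can satisfy f = f_x = f_y = 0. In particular no (x, y) ∈ {−4, ..., 4}² is singular; the curve is smooth.


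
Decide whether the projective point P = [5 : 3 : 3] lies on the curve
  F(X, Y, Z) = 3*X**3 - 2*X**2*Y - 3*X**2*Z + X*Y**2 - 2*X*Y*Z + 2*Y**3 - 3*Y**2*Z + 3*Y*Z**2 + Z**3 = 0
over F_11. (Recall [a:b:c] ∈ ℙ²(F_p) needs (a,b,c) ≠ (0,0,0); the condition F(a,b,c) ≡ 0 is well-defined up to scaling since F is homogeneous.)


F(5,3,3) ≡ 3 (mod 11); P is NOT on the curve.

Evaluate F(5, 3, 3) term-by-term (mod 11).
  3*X**3 ↦ 3·125·1·1 = 375
  -2*X**2*Y ↦ -2·25·3·1 = -150
  -3*X**2*Z ↦ -3·25·1·3 = -225
  X*Y**2 ↦ 1·5·9·1 = 45
  -2*X*Y*Z ↦ -2·5·3·3 = -90
  2*Y**3 ↦ 2·1·27·1 = 54
  -3*Y**2*Z ↦ -3·1·9·3 = -81
  3*Y*Z**2 ↦ 3·1·3·9 = 81
  Z**3 ↦ 1·1·1·27 = 27
Sum: F(5, 3, 3) = (375) + (-150) + (-225) + (45) + (-90) + (54) + (-81) + (81) + (27) = 36.
Reducing mod 11: 36 ≡ 3 (mod 11).
Since F(a, b, c) ≡ 3 ≠ 0 (mod 11), P does NOT lie on the curve.


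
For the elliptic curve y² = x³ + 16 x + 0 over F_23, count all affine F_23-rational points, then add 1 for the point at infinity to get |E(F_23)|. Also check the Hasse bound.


Affine points = {(0, 0), (3, 11), (3, 12), (4, 6), (4, 17), (6, 6), (6, 17), (7, 8), (7, 15), (11, 9), (11, 14), (13, 6), (13, 17), (14, 1), (14, 22), (15, 2), (15, 21), (18, 5), (18, 18), (21, 11), (21, 12), (22, 11), (22, 12)}; affine count = 23; |E(F_23)| = 24.

Discriminant check: Δ ∝ 4a³ + 27b² = 4·16³ + 27·0² = 4·4096 + 27·0 ≡ 8 (mod 23). Nonzero ⇒ E is nonsingular.
For each x ∈ F_23, compute rhs = x³ + 16·x + 0 mod 23, then count y ∈ F_23 with y² ≡ rhs.
  x = 0: rhs = 0, matching y values: 0 (1 points).
  x = 1: rhs = 17, matching y values: none (0 points).
  x = 2: rhs = 17, matching y values: none (0 points).
  x = 3: rhs = 6, matching y values: 11, 12 (2 points).
  x = 4: rhs = 13, matching y values: 6, 17 (2 points).
  x = 5: rhs = 21, matching y values: none (0 points).
  x = 6: rhs = 13, matching y values: 6, 17 (2 points).
  x = 7: rhs = 18, matching y values: 8, 15 (2 points).
  x = 8: rhs = 19, matching y values: none (0 points).
  x = 9: rhs = 22, matching y values: none (0 points).
  x = 10: rhs = 10, matching y values: none (0 points).
  x = 11: rhs = 12, matching y values: 9, 14 (2 points).
  x = 12: rhs = 11, matching y values: none (0 points).
  x = 13: rhs = 13, matching y values: 6, 17 (2 points).
  x = 14: rhs = 1, matching y values: 1, 22 (2 points).
  x = 15: rhs = 4, matching y values: 2, 21 (2 points).
  x = 16: rhs = 5, matching y values: none (0 points).
  x = 17: rhs = 10, matching y values: none (0 points).
  x = 18: rhs = 2, matching y values: 5, 18 (2 points).
  x = 19: rhs = 10, matching y values: none (0 points).
  x = 20: rhs = 17, matching y values: none (0 points).
  x = 21: rhs = 6, matching y values: 11, 12 (2 points).
  x = 22: rhs = 6, matching y values: 11, 12 (2 points).
Total affine count: 23.
Full point count |E(F_23)| = 23 + 1 = 24.
Hasse bound: |24 − (23+1)| = |0| = 0 ≤ 2√23 ≈ 9.5917 ✓.


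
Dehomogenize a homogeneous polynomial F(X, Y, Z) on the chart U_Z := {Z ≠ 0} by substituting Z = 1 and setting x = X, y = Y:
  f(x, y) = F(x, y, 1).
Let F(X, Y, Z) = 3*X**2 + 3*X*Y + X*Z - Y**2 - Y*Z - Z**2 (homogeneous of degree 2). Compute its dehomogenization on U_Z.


f(x, y) = 3*x**2 + 3*x*y + x - y**2 - y - 1

On U_Z we set Z = 1. Each monomial c·X^i·Y^j·Z^k in F becomes c·x^i·y^j·1^k = c·x^i·y^j.
Substituting Z = 1: F(X, Y, 1) = 3*x**2 + 3*x*y + x - y**2 - y - 1.
Note: deg(f) ≤ deg(F) = 2; strict inequality happens when F is divisible by Z (lost terms).


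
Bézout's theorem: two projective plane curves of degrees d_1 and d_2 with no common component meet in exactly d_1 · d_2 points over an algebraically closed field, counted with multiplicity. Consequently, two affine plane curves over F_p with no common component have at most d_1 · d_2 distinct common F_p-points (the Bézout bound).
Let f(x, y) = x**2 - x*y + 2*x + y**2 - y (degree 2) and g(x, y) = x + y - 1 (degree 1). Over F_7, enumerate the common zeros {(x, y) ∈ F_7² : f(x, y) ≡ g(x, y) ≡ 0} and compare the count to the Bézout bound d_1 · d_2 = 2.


Common zeros: {(0, 1)}; count = 1; Bézout bound = 2.

deg(f) = 2, deg(g) = 1, so Bézout bound = 2.
Scan x ∈ F_7. For each x, list the y ∈ F_7 with f(x, y) ≡ 0 and those with g(x, y) ≡ 0 (mod 7); the common zeros in that column are the intersection.
  x = 0: f ≡ 0 at y ∈ {0, 1}; g ≡ 0 at y ∈ {1}; common: {1}.
  x = 1: f ≡ 0 at y ∈ ∅; g ≡ 0 at y ∈ {0}; common: ∅.
  x = 2: f ≡ 0 at y ∈ ∅; g ≡ 0 at y ∈ {6}; common: ∅.
  x = 3: f ≡ 0 at y ∈ ∅; g ≡ 0 at y ∈ {5}; common: ∅.
  x = 4: f ≡ 0 at y ∈ ∅; g ≡ 0 at y ∈ {4}; common: ∅.
  x = 5: f ≡ 0 at y ∈ {0, 6}; g ≡ 0 at y ∈ {3}; common: ∅.
  x = 6: f ≡ 0 at y ∈ {1, 6}; g ≡ 0 at y ∈ {2}; common: ∅.
Collecting: common zeros = {(0, 1)}, so the count is 1.
Comparison with the Bézout bound: 1 ≤ 2 = deg(f)·deg(g), as expected for curves with no common component (the affine F_7-count falls short of the bound because intersections may lie at infinity, over extension fields, or carry multiplicity).


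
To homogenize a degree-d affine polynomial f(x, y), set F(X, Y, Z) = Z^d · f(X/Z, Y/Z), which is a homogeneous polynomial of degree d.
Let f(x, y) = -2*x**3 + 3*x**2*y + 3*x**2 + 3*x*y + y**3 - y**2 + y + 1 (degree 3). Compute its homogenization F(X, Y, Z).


F(X, Y, Z) = -2*X**3 + 3*X**2*Y + 3*X**2*Z + 3*X*Y*Z + Y**3 - Y**2*Z + Y*Z**2 + Z**3

deg(f) = 3.
Substitute x = X/Z, y = Y/Z into f, then multiply by Z^3.
  monomial -2·x^3·y^0 ↦ -2·X^3·Y^0·Z^0.
  monomial 3·x^2·y^1 ↦ 3·X^2·Y^1·Z^0.
  monomial 3·x^2·y^0 ↦ 3·X^2·Y^0·Z^1.
  monomial 3·x^1·y^1 ↦ 3·X^1·Y^1·Z^1.
  monomial 1·x^0·y^3 ↦ 1·X^0·Y^3·Z^0.
  monomial -1·x^0·y^2 ↦ -1·X^0·Y^2·Z^1.
  monomial 1·x^0·y^1 ↦ 1·X^0·Y^1·Z^2.
  monomial 1·x^0·y^0 ↦ 1·X^0·Y^0·Z^3.
Collecting: F(X, Y, Z) = -2*X**3 + 3*X**2*Y + 3*X**2*Z + 3*X*Y*Z + Y**3 - Y**2*Z + Y*Z**2 + Z**3.


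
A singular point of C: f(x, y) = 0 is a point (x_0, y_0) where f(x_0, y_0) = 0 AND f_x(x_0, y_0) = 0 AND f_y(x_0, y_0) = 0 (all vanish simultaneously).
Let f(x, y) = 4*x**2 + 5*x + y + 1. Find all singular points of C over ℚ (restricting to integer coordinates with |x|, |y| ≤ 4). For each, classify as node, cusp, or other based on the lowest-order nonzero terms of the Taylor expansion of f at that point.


No singular points in the scanned grid; C is smooth there.

Compute partial derivatives:
  f_x = 8*x + 5.
  f_y = 1.
f_y = 1 is a nonzero constant, so f_y never vanishes: no point (x, y) can satisfy f = f_x = f_y = 0. In particular no (x, y) ∈ {−4, ..., 4}² is singular; the curve is smooth.


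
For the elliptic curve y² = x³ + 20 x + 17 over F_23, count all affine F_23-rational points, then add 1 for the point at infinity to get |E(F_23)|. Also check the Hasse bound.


Affine points = {(3, 9), (3, 14), (4, 0), (5, 9), (5, 14), (6, 10), (6, 13), (9, 11), (9, 12), (11, 2), (11, 21), (13, 6), (13, 17), (15, 9), (15, 14), (17, 7), (17, 16)}; affine count = 17; |E(F_23)| = 18.

Discriminant check: Δ ∝ 4a³ + 27b² = 4·20³ + 27·17² = 4·8000 + 27·289 ≡ 13 (mod 23). Nonzero ⇒ E is nonsingular.
For each x ∈ F_23, compute rhs = x³ + 20·x + 17 mod 23, then count y ∈ F_23 with y² ≡ rhs.
  x = 0: rhs = 17, matching y values: none (0 points).
  x = 1: rhs = 15, matching y values: none (0 points).
  x = 2: rhs = 19, matching y values: none (0 points).
  x = 3: rhs = 12, matching y values: 9, 14 (2 points).
  x = 4: rhs = 0, matching y values: 0 (1 points).
  x = 5: rhs = 12, matching y values: 9, 14 (2 points).
  x = 6: rhs = 8, matching y values: 10, 13 (2 points).
  x = 7: rhs = 17, matching y values: none (0 points).
  x = 8: rhs = 22, matching y values: none (0 points).
  x = 9: rhs = 6, matching y values: 11, 12 (2 points).
  x = 10: rhs = 21, matching y values: none (0 points).
  x = 11: rhs = 4, matching y values: 2, 21 (2 points).
  x = 12: rhs = 7, matching y values: none (0 points).
  x = 13: rhs = 13, matching y values: 6, 17 (2 points).
  x = 14: rhs = 5, matching y values: none (0 points).
  x = 15: rhs = 12, matching y values: 9, 14 (2 points).
  x = 16: rhs = 17, matching y values: none (0 points).
  x = 17: rhs = 3, matching y values: 7, 16 (2 points).
  x = 18: rhs = 22, matching y values: none (0 points).
  x = 19: rhs = 11, matching y values: none (0 points).
  x = 20: rhs = 22, matching y values: none (0 points).
  x = 21: rhs = 15, matching y values: none (0 points).
  x = 22: rhs = 19, matching y values: none (0 points).
Total affine count: 17.
Full point count |E(F_23)| = 17 + 1 = 18.
Hasse bound: |18 − (23+1)| = |-6| = 6 ≤ 2√23 ≈ 9.5917 ✓.


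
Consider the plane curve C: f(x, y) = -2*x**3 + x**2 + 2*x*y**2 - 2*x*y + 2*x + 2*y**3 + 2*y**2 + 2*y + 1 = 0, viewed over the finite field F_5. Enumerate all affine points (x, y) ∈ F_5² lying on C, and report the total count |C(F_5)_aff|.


Affine F_5-points: {(2, 3)}; count = 1.

For each of the 25 pairs (x, y) ∈ F_5², evaluate f(x, y) mod 5. Record the zeros.
  x = 0: [0↦1, 1↦2, 2↦4, 3↦4, 4↦4]  zeros at y ∈ ∅
  x = 1: [0↦2, 1↦3, 2↦4, 3↦2, 4↦4]  zeros at y ∈ ∅
  x = 2: [0↦3, 1↦4, 2↦4, 3↦0, 4↦4]  zeros at y ∈ {3}
  x = 3: [0↦2, 1↦3, 2↦2, 3↦1, 4↦2]  zeros at y ∈ ∅
  x = 4: [0↦2, 1↦3, 2↦1, 3↦3, 4↦1]  zeros at y ∈ ∅
Collecting zeros: affine points = {(2, 3)}.
Total count |C(F_5)_aff| = 1.


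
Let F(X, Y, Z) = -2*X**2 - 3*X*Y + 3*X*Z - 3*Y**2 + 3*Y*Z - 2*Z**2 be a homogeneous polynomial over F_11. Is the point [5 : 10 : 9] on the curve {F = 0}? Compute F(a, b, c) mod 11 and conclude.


F(5,10,9) ≡ 7 (mod 11); P is NOT on the curve.

Evaluate F(5, 10, 9) term-by-term (mod 11).
  -2*X**2 ↦ -2·25·1·1 = -50
  -3*X*Y ↦ -3·5·10·1 = -150
  3*X*Z ↦ 3·5·1·9 = 135
  -3*Y**2 ↦ -3·1·100·1 = -300
  3*Y*Z ↦ 3·1·10·9 = 270
  -2*Z**2 ↦ -2·1·1·81 = -162
Sum: F(5, 10, 9) = (-50) + (-150) + (135) + (-300) + (270) + (-162) = -257.
Reducing mod 11: -257 ≡ 7 (mod 11).
Since F(a, b, c) ≡ 7 ≠ 0 (mod 11), P does NOT lie on the curve.


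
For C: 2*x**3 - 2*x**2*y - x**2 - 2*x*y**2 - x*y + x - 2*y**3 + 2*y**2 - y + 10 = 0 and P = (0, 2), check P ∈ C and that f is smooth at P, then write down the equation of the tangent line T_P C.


Tangent line at P: -9*x - 17*y + 34 = 0.

Step 1: f(0, 2) = 0, so P lies on C.
Step 2: partial derivatives
  f_x(x, y) = 6*x**2 - 4*x*y - 2*x - 2*y**2 - y + 1, f_y(x, y) = -2*x**2 - 4*x*y - x - 6*y**2 + 4*y - 1.
  f_x(P) = -9, f_y(P) = -17 (gradient nonzero, so P is smooth).
Step 3: tangent line at P: -9·(x − 0) + -17·(y − 2) = 0.
Expanding: -9*x - 17*y + 34 = 0.


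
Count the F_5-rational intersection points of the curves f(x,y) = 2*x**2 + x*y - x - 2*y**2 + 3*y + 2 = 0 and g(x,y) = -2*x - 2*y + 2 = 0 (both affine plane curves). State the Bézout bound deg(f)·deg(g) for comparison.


Common zeros: ∅; count = 0; Bézout bound = 2.

deg(f) = 2, deg(g) = 1, so Bézout bound = 2.
Scan x ∈ F_5. For each x, list the y ∈ F_5 with f(x, y) ≡ 0 and those with g(x, y) ≡ 0 (mod 5); the common zeros in that column are the intersection.
  x = 0: f ≡ 0 at y ∈ {2}; g ≡ 0 at y ∈ {1}; common: ∅.
  x = 1: f ≡ 0 at y ∈ {1}; g ≡ 0 at y ∈ {0}; common: ∅.
  x = 2: f ≡ 0 at y ∈ {2, 3}; g ≡ 0 at y ∈ {4}; common: ∅.
  x = 3: f ≡ 0 at y ∈ ∅; g ≡ 0 at y ∈ {3}; common: ∅.
  x = 4: f ≡ 0 at y ∈ {0, 1}; g ≡ 0 at y ∈ {2}; common: ∅.
Collecting: common zeros = ∅, so the count is 0.
Comparison with the Bézout bound: 0 ≤ 2 = deg(f)·deg(g), as expected for curves with no common component (the affine F_5-count falls short of the bound because intersections may lie at infinity, over extension fields, or carry multiplicity).


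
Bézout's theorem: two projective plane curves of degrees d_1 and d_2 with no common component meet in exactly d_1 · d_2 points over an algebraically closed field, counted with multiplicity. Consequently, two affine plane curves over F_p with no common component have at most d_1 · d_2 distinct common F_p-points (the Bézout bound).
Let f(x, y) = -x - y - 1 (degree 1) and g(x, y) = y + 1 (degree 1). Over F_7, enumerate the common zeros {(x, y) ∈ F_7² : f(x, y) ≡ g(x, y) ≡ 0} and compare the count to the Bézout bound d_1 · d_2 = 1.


Common zeros: {(0, 6)}; count = 1; Bézout bound = 1.

deg(f) = 1, deg(g) = 1, so Bézout bound = 1.
Scan x ∈ F_7. For each x, list the y ∈ F_7 with f(x, y) ≡ 0 and those with g(x, y) ≡ 0 (mod 7); the common zeros in that column are the intersection.
  x = 0: f ≡ 0 at y ∈ {6}; g ≡ 0 at y ∈ {6}; common: {6}.
  x = 1: f ≡ 0 at y ∈ {5}; g ≡ 0 at y ∈ {6}; common: ∅.
  x = 2: f ≡ 0 at y ∈ {4}; g ≡ 0 at y ∈ {6}; common: ∅.
  x = 3: f ≡ 0 at y ∈ {3}; g ≡ 0 at y ∈ {6}; common: ∅.
  x = 4: f ≡ 0 at y ∈ {2}; g ≡ 0 at y ∈ {6}; common: ∅.
  x = 5: f ≡ 0 at y ∈ {1}; g ≡ 0 at y ∈ {6}; common: ∅.
  x = 6: f ≡ 0 at y ∈ {0}; g ≡ 0 at y ∈ {6}; common: ∅.
Collecting: common zeros = {(0, 6)}, so the count is 1.
Comparison with the Bézout bound: 1 ≤ 1 = deg(f)·deg(g), as expected for curves with no common component (the bound is attained).


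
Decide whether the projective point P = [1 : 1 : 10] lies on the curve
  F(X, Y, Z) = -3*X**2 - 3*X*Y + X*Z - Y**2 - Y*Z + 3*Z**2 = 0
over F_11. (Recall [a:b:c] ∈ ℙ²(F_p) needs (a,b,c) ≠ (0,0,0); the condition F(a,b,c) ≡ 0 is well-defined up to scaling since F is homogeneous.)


F(1,1,10) ≡ 7 (mod 11); P is NOT on the curve.

Evaluate F(1, 1, 10) term-by-term (mod 11).
  -3*X**2 ↦ -3·1·1·1 = -3
  -3*X*Y ↦ -3·1·1·1 = -3
  X*Z ↦ 1·1·1·10 = 10
  -Y**2 ↦ -1·1·1·1 = -1
  -Y*Z ↦ -1·1·1·10 = -10
  3*Z**2 ↦ 3·1·1·100 = 300
Sum: F(1, 1, 10) = (-3) + (-3) + (10) + (-1) + (-10) + (300) = 293.
Reducing mod 11: 293 ≡ 7 (mod 11).
Since F(a, b, c) ≡ 7 ≠ 0 (mod 11), P does NOT lie on the curve.


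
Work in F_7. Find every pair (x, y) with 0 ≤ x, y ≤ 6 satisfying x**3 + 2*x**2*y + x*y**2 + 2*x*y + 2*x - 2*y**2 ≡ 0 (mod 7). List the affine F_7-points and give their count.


Affine F_7-points: {(0, 0), (1, 2), (2, 6), (4, 3), (4, 5)}; count = 5.

For each of the 49 pairs (x, y) ∈ F_7², evaluate f(x, y) mod 7. Record the zeros.
  x = 0: [0↦0, 1↦5, 2↦6, 3↦3, 4↦3, 5↦6, 6↦5]  zeros at y ∈ {0}
  x = 1: [0↦3, 1↦6, 2↦0, 3↦6, 4↦3, 5↦5, 6↦5]  zeros at y ∈ {2}
  x = 2: [0↦5, 1↦3, 2↦1, 3↦6, 4↦4, 5↦2, 6↦0]  zeros at y ∈ {6}
  x = 3: [0↦5, 1↦2, 2↦1, 3↦2, 4↦5, 5↦3, 6↦3]  zeros at y ∈ ∅
  x = 4: [0↦2, 1↦2, 2↦6, 3↦0, 4↦5, 5↦0, 6↦6]  zeros at y ∈ {3, 5}
  x = 5: [0↦2, 1↦2, 2↦1, 3↦6, 4↦3, 5↦6, 6↦1]  zeros at y ∈ ∅
  x = 6: [0↦4, 1↦1, 2↦6, 3↦5, 4↦5, 5↦6, 6↦1]  zeros at y ∈ ∅
Collecting zeros: affine points = {(0, 0), (1, 2), (2, 6), (4, 3), (4, 5)}.
Total count |C(F_7)_aff| = 5.


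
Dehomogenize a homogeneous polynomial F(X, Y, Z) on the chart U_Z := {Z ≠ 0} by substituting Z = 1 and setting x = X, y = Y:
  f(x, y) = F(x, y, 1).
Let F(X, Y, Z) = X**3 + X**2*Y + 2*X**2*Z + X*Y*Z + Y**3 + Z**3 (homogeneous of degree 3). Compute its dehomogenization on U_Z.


f(x, y) = x**3 + x**2*y + 2*x**2 + x*y + y**3 + 1

On U_Z we set Z = 1. Each monomial c·X^i·Y^j·Z^k in F becomes c·x^i·y^j·1^k = c·x^i·y^j.
Substituting Z = 1: F(X, Y, 1) = x**3 + x**2*y + 2*x**2 + x*y + y**3 + 1.
Note: deg(f) ≤ deg(F) = 3; strict inequality happens when F is divisible by Z (lost terms).


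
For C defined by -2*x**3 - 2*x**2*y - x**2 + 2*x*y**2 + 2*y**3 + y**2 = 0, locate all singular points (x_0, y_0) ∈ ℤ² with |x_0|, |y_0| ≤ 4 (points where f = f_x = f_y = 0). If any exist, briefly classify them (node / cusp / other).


Singular points: {(0, 0)}; classification: node.

Compute partial derivatives:
  f_x = -6*x**2 - 4*x*y - 2*x + 2*y**2.
  f_y = -2*x**2 + 4*x*y + 6*y**2 + 2*y.
Scan x_0 ∈ {−4, ..., 4}. For each x_0, f_y(x_0, y) is a polynomial in y; find its integer roots y ∈ {−4, ..., 4}, then test f_x and f at those candidates.
  x = -4: f_y(-4, y) = 6*y**2 - 14*y - 32; no integer root y with |y| ≤ 4.
  x = -3: f_y(-3, y) = 6*y**2 - 10*y - 18; no integer root y with |y| ≤ 4.
  x = -2: f_y(-2, y) = 6*y**2 - 6*y - 8; no integer root y with |y| ≤ 4.
  x = -1: f_y(-1, y) = 6*y**2 - 2*y - 2; no integer root y with |y| ≤ 4.
  x = 0: f_y(0, y) = 6*y**2 + 2*y; vanishes at y ∈ {0}. (0, 0): f_x = 0, f = 0 — SINGULAR.
  x = 1: f_y(1, y) = 6*y**2 + 6*y - 2; no integer root y with |y| ≤ 4.
  x = 2: f_y(2, y) = 6*y**2 + 10*y - 8; no integer root y with |y| ≤ 4.
  x = 3: f_y(3, y) = 6*y**2 + 14*y - 18; no integer root y with |y| ≤ 4.
  x = 4: f_y(4, y) = 6*y**2 + 18*y - 32; no integer root y with |y| ≤ 4.
Only singular point on the grid: (0, 0).
Classify: substitute x = 0 + u, y = 0 + v and expand: f = -2*u**3 - 2*u**2*v - u**2 + 2*u*v**2 + 2*v**3 + v**2.
No constant or linear terms (consistent with a singular point). Quadratic part: -u**2 + v**2. Cubic part: -2*u**3 - 2*u**2*v + 2*u*v**2 + 2*v**3.
The quadratic part v**2 - u**2 = (v − u)(v + u) splits into two distinct linear factors, so there are two distinct tangent lines y − 0 = ±(x − 0) — this is a node (ordinary double point).
Classification: node.


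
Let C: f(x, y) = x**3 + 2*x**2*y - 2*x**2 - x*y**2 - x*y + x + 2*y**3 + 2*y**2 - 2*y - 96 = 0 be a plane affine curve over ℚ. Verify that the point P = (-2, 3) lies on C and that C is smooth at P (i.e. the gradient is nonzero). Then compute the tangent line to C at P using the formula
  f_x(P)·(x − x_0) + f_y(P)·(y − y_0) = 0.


Tangent line at P: -15*x + 86*y - 288 = 0.

Step 1: f(-2, 3) = 0, so P lies on C.
Step 2: partial derivatives
  f_x(x, y) = 3*x**2 + 4*x*y - 4*x - y**2 - y + 1, f_y(x, y) = 2*x**2 - 2*x*y - x + 6*y**2 + 4*y - 2.
  f_x(P) = -15, f_y(P) = 86 (gradient nonzero, so P is smooth).
Step 3: tangent line at P: -15·(x − -2) + 86·(y − 3) = 0.
Expanding: -15*x + 86*y - 288 = 0.


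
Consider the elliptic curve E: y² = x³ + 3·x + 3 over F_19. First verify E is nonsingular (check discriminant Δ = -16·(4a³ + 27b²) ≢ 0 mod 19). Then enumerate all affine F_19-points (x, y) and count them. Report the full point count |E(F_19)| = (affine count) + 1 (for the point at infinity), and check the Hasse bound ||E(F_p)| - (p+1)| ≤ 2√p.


Affine points = {(1, 8), (1, 11), (2, 6), (2, 13), (3, 1), (3, 18), (6, 3), (6, 16), (7, 5), (7, 14), (8, 8), (8, 11), (10, 8), (10, 11), (12, 0), (13, 4), (13, 15), (16, 9), (16, 10)}; affine count = 19; |E(F_19)| = 20.

Discriminant check: Δ ∝ 4a³ + 27b² = 4·3³ + 27·3² = 4·27 + 27·9 ≡ 9 (mod 19). Nonzero ⇒ E is nonsingular.
For each x ∈ F_19, compute rhs = x³ + 3·x + 3 mod 19, then count y ∈ F_19 with y² ≡ rhs.
  x = 0: rhs = 3, matching y values: none (0 points).
  x = 1: rhs = 7, matching y values: 8, 11 (2 points).
  x = 2: rhs = 17, matching y values: 6, 13 (2 points).
  x = 3: rhs = 1, matching y values: 1, 18 (2 points).
  x = 4: rhs = 3, matching y values: none (0 points).
  x = 5: rhs = 10, matching y values: none (0 points).
  x = 6: rhs = 9, matching y values: 3, 16 (2 points).
  x = 7: rhs = 6, matching y values: 5, 14 (2 points).
  x = 8: rhs = 7, matching y values: 8, 11 (2 points).
  x = 9: rhs = 18, matching y values: none (0 points).
  x = 10: rhs = 7, matching y values: 8, 11 (2 points).
  x = 11: rhs = 18, matching y values: none (0 points).
  x = 12: rhs = 0, matching y values: 0 (1 points).
  x = 13: rhs = 16, matching y values: 4, 15 (2 points).
  x = 14: rhs = 15, matching y values: none (0 points).
  x = 15: rhs = 3, matching y values: none (0 points).
  x = 16: rhs = 5, matching y values: 9, 10 (2 points).
  x = 17: rhs = 8, matching y values: none (0 points).
  x = 18: rhs = 18, matching y values: none (0 points).
Total affine count: 19.
Full point count |E(F_19)| = 19 + 1 = 20.
Hasse bound: |20 − (19+1)| = |0| = 0 ≤ 2√19 ≈ 8.7178 ✓.


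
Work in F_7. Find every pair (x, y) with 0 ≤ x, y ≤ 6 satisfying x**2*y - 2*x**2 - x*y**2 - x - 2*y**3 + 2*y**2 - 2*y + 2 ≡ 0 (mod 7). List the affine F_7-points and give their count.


Affine F_7-points: {(0, 1), (1, 3), (1, 5), (2, 3), (3, 5), (5, 1), (5, 2), (5, 6), (6, 6)}; count = 9.

For each of the 49 pairs (x, y) ∈ F_7², evaluate f(x, y) mod 7. Record the zeros.
  x = 0: [0↦2, 1↦0, 2↦4, 3↦2, 4↦3, 5↦2, 6↦1]  zeros at y ∈ {1}
  x = 1: [0↦6, 1↦4, 2↦6, 3↦0, 4↦2, 5↦0, 6↦3]  zeros at y ∈ {3, 5}
  x = 2: [0↦6, 1↦6, 2↦1, 3↦0, 4↦5, 5↦4, 6↦6]  zeros at y ∈ {3}
  x = 3: [0↦2, 1↦6, 2↦3, 3↦2, 4↦5, 5↦0, 6↦3]  zeros at y ∈ {5}
  x = 4: [0↦1, 1↦4, 2↦5, 3↦6, 4↦2, 5↦2, 6↦1]  zeros at y ∈ ∅
  x = 5: [0↦3, 1↦0, 2↦0, 3↦5, 4↦3, 5↦3, 6↦0]  zeros at y ∈ {1, 2, 6}
  x = 6: [0↦1, 1↦1, 2↦2, 3↦6, 4↦1, 5↦3, 6↦0]  zeros at y ∈ {6}
Collecting zeros: affine points = {(0, 1), (1, 3), (1, 5), (2, 3), (3, 5), (5, 1), (5, 2), (5, 6), (6, 6)}.
Total count |C(F_7)_aff| = 9.


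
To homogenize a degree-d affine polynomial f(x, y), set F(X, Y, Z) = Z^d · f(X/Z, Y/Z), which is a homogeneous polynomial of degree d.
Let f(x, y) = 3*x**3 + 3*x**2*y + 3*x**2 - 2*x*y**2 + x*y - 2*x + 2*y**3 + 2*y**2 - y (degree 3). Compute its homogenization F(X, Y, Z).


F(X, Y, Z) = 3*X**3 + 3*X**2*Y + 3*X**2*Z - 2*X*Y**2 + X*Y*Z - 2*X*Z**2 + 2*Y**3 + 2*Y**2*Z - Y*Z**2

deg(f) = 3.
Substitute x = X/Z, y = Y/Z into f, then multiply by Z^3.
  monomial 3·x^3·y^0 ↦ 3·X^3·Y^0·Z^0.
  monomial 3·x^2·y^1 ↦ 3·X^2·Y^1·Z^0.
  monomial 3·x^2·y^0 ↦ 3·X^2·Y^0·Z^1.
  monomial -2·x^1·y^2 ↦ -2·X^1·Y^2·Z^0.
  monomial 1·x^1·y^1 ↦ 1·X^1·Y^1·Z^1.
  monomial -2·x^1·y^0 ↦ -2·X^1·Y^0·Z^2.
  monomial 2·x^0·y^3 ↦ 2·X^0·Y^3·Z^0.
  monomial 2·x^0·y^2 ↦ 2·X^0·Y^2·Z^1.
  monomial -1·x^0·y^1 ↦ -1·X^0·Y^1·Z^2.
Collecting: F(X, Y, Z) = 3*X**3 + 3*X**2*Y + 3*X**2*Z - 2*X*Y**2 + X*Y*Z - 2*X*Z**2 + 2*Y**3 + 2*Y**2*Z - Y*Z**2.


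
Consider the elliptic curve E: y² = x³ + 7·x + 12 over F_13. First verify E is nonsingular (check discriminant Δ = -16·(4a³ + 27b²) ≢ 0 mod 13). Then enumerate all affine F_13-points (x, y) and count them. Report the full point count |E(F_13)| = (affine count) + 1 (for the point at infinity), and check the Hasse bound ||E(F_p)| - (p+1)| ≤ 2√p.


Affine points = {(0, 5), (0, 8), (4, 0), (5, 4), (5, 9), (6, 6), (6, 7), (7, 1), (7, 12), (10, 4), (10, 9), (11, 4), (11, 9), (12, 2), (12, 11)}; affine count = 15; |E(F_13)| = 16.

Discriminant check: Δ ∝ 4a³ + 27b² = 4·7³ + 27·12² = 4·343 + 27·144 ≡ 8 (mod 13). Nonzero ⇒ E is nonsingular.
For each x ∈ F_13, compute rhs = x³ + 7·x + 12 mod 13, then count y ∈ F_13 with y² ≡ rhs.
  x = 0: rhs = 12, matching y values: 5, 8 (2 points).
  x = 1: rhs = 7, matching y values: none (0 points).
  x = 2: rhs = 8, matching y values: none (0 points).
  x = 3: rhs = 8, matching y values: none (0 points).
  x = 4: rhs = 0, matching y values: 0 (1 points).
  x = 5: rhs = 3, matching y values: 4, 9 (2 points).
  x = 6: rhs = 10, matching y values: 6, 7 (2 points).
  x = 7: rhs = 1, matching y values: 1, 12 (2 points).
  x = 8: rhs = 8, matching y values: none (0 points).
  x = 9: rhs = 11, matching y values: none (0 points).
  x = 10: rhs = 3, matching y values: 4, 9 (2 points).
  x = 11: rhs = 3, matching y values: 4, 9 (2 points).
  x = 12: rhs = 4, matching y values: 2, 11 (2 points).
Total affine count: 15.
Full point count |E(F_13)| = 15 + 1 = 16.
Hasse bound: |16 − (13+1)| = |2| = 2 ≤ 2√13 ≈ 7.2111 ✓.


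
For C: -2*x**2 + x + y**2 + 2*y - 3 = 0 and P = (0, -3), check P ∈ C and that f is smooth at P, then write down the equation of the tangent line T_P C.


Tangent line at P: x - 4*y - 12 = 0.

Step 1: f(0, -3) = 0, so P lies on C.
Step 2: partial derivatives
  f_x(x, y) = 1 - 4*x, f_y(x, y) = 2*y + 2.
  f_x(P) = 1, f_y(P) = -4 (gradient nonzero, so P is smooth).
Step 3: tangent line at P: 1·(x − 0) + -4·(y − -3) = 0.
Expanding: x - 4*y - 12 = 0.


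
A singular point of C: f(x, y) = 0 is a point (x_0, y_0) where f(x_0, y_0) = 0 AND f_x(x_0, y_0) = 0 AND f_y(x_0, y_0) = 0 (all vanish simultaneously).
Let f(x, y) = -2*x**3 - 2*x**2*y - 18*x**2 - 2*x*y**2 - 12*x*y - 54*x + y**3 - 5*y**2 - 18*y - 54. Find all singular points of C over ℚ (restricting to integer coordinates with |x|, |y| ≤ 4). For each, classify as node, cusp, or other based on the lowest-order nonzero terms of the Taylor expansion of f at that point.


Singular points: {(-3, 0)}; classification: cusp.

Compute partial derivatives:
  f_x = -6*x**2 - 4*x*y - 36*x - 2*y**2 - 12*y - 54.
  f_y = -2*x**2 - 4*x*y - 12*x + 3*y**2 - 10*y - 18.
Scan x_0 ∈ {−4, ..., 4}. For each x_0, f_y(x_0, y) is a polynomial in y; find its integer roots y ∈ {−4, ..., 4}, then test f_x and f at those candidates.
  x = -4: f_y(-4, y) = 3*y**2 + 6*y - 2; no integer root y with |y| ≤ 4.
  x = -3: f_y(-3, y) = 3*y**2 + 2*y; vanishes at y ∈ {0}. (-3, 0): f_x = 0, f = 0 — SINGULAR.
  x = -2: f_y(-2, y) = 3*y**2 - 2*y - 2; no integer root y with |y| ≤ 4.
  x = -1: f_y(-1, y) = 3*y**2 - 6*y - 8; no integer root y with |y| ≤ 4.
  x = 0: f_y(0, y) = 3*y**2 - 10*y - 18; no integer root y with |y| ≤ 4.
  x = 1: f_y(1, y) = 3*y**2 - 14*y - 32; no integer root y with |y| ≤ 4.
  x = 2: f_y(2, y) = 3*y**2 - 18*y - 50; no integer root y with |y| ≤ 4.
  x = 3: f_y(3, y) = 3*y**2 - 22*y - 72; no integer root y with |y| ≤ 4.
  x = 4: f_y(4, y) = 3*y**2 - 26*y - 98; no integer root y with |y| ≤ 4.
Only singular point on the grid: (-3, 0).
Classify: substitute x = -3 + u, y = 0 + v and expand: f = -2*u**3 - 2*u**2*v - 2*u*v**2 + v**3 + v**2.
No constant or linear terms (consistent with a singular point). Quadratic part: v**2. Cubic part: -2*u**3 - 2*u**2*v - 2*u*v**2 + v**3.
The quadratic part v**2 is a perfect square, so there is a single (double) tangent line v = 0, i.e. y = 0. Restricting the cubic part to that line (v = 0) leaves -2*u**3 ≠ 0, so f is not divisible by v and the branch is v² ≈ 2*u**3 to lowest order — this is a cusp.
Classification: cusp.


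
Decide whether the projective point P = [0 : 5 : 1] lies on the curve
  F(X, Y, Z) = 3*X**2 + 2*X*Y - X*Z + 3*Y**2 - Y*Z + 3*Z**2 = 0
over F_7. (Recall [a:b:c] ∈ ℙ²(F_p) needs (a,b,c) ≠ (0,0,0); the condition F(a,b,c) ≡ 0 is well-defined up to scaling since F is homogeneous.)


F(0,5,1) ≡ 3 (mod 7); P is NOT on the curve.

Evaluate F(0, 5, 1) term-by-term (mod 7).
  3*X**2 ↦ 3·0·1·1 = 0
  2*X*Y ↦ 2·0·5·1 = 0
  -X*Z ↦ -1·0·1·1 = 0
  3*Y**2 ↦ 3·1·25·1 = 75
  -Y*Z ↦ -1·1·5·1 = -5
  3*Z**2 ↦ 3·1·1·1 = 3
Sum: F(0, 5, 1) = (0) + (0) + (0) + (75) + (-5) + (3) = 73.
Reducing mod 7: 73 ≡ 3 (mod 7).
Since F(a, b, c) ≡ 3 ≠ 0 (mod 7), P does NOT lie on the curve.


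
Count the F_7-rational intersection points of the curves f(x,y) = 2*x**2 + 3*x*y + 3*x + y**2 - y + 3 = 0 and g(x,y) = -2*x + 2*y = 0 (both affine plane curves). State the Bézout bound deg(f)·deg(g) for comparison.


Common zeros: {(3, 3), (6, 6)}; count = 2; Bézout bound = 2.

deg(f) = 2, deg(g) = 1, so Bézout bound = 2.
Scan x ∈ F_7. For each x, list the y ∈ F_7 with f(x, y) ≡ 0 and those with g(x, y) ≡ 0 (mod 7); the common zeros in that column are the intersection.
  x = 0: f ≡ 0 at y ∈ ∅; g ≡ 0 at y ∈ {0}; common: ∅.
  x = 1: f ≡ 0 at y ∈ {6}; g ≡ 0 at y ∈ {1}; common: ∅.
  x = 2: f ≡ 0 at y ∈ ∅; g ≡ 0 at y ∈ {2}; common: ∅.
  x = 3: f ≡ 0 at y ∈ {3}; g ≡ 0 at y ∈ {3}; common: {3}.
  x = 4: f ≡ 0 at y ∈ ∅; g ≡ 0 at y ∈ {4}; common: ∅.
  x = 5: f ≡ 0 at y ∈ {3, 4}; g ≡ 0 at y ∈ {5}; common: ∅.
  x = 6: f ≡ 0 at y ∈ {5, 6}; g ≡ 0 at y ∈ {6}; common: {6}.
Collecting: common zeros = {(3, 3), (6, 6)}, so the count is 2.
Comparison with the Bézout bound: 2 ≤ 2 = deg(f)·deg(g), as expected for curves with no common component (the bound is attained).


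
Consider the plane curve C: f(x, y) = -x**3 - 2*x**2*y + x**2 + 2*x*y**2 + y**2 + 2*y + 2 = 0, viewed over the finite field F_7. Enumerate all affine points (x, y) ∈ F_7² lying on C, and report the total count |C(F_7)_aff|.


Affine F_7-points: {(1, 2), (1, 5), (3, 6), (4, 2), (4, 6), (5, 0), (5, 5), (6, 2), (6, 5)}; count = 9.

For each of the 49 pairs (x, y) ∈ F_7², evaluate f(x, y) mod 7. Record the zeros.
  x = 0: [0↦2, 1↦5, 2↦3, 3↦3, 4↦5, 5↦2, 6↦1]  zeros at y ∈ ∅
  x = 1: [0↦2, 1↦5, 2↦0, 3↦1, 4↦1, 5↦0, 6↦5]  zeros at y ∈ {2, 5}
  x = 2: [0↦5, 1↦4, 2↦6, 3↦4, 4↦5, 5↦2, 6↦2]  zeros at y ∈ ∅
  x = 3: [0↦5, 1↦3, 2↦1, 3↦6, 4↦4, 5↦2, 6↦0]  zeros at y ∈ {6}
  x = 4: [0↦3, 1↦3, 2↦0, 3↦1, 4↦6, 5↦1, 6↦0]  zeros at y ∈ {2, 6}
  x = 5: [0↦0, 1↦5, 2↦4, 3↦4, 4↦5, 5↦0, 6↦3]  zeros at y ∈ {0, 5}
  x = 6: [0↦4, 1↦3, 2↦0, 3↦2, 4↦2, 5↦0, 6↦3]  zeros at y ∈ {2, 5}
Collecting zeros: affine points = {(1, 2), (1, 5), (3, 6), (4, 2), (4, 6), (5, 0), (5, 5), (6, 2), (6, 5)}.
Total count |C(F_7)_aff| = 9.


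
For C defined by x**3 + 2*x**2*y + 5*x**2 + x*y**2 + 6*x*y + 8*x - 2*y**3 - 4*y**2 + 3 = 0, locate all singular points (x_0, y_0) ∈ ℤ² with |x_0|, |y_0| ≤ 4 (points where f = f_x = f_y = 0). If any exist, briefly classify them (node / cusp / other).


Singular points: {(-1, -1)}; classification: cusp.

Compute partial derivatives:
  f_x = 3*x**2 + 4*x*y + 10*x + y**2 + 6*y + 8.
  f_y = 2*x**2 + 2*x*y + 6*x - 6*y**2 - 8*y.
Scan x_0 ∈ {−4, ..., 4}. For each x_0, f_y(x_0, y) is a polynomial in y; find its integer roots y ∈ {−4, ..., 4}, then test f_x and f at those candidates.
  x = -4: f_y(-4, y) = -6*y**2 - 16*y + 8; no integer root y with |y| ≤ 4.
  x = -3: f_y(-3, y) = -6*y**2 - 14*y; vanishes at y ∈ {0}. (-3, 0): f_x = 5 ≠ 0.
  x = -2: f_y(-2, y) = -6*y**2 - 12*y - 4; no integer root y with |y| ≤ 4.
  x = -1: f_y(-1, y) = -6*y**2 - 10*y - 4; vanishes at y ∈ {-1}. (-1, -1): f_x = 0, f = 0 — SINGULAR.
  x = 0: f_y(0, y) = -6*y**2 - 8*y; vanishes at y ∈ {0}. (0, 0): f_x = 8 ≠ 0.
  x = 1: f_y(1, y) = -6*y**2 - 6*y + 8; no integer root y with |y| ≤ 4.
  x = 2: f_y(2, y) = -6*y**2 - 4*y + 20; no integer root y with |y| ≤ 4.
  x = 3: f_y(3, y) = -6*y**2 - 2*y + 36; no integer root y with |y| ≤ 4.
  x = 4: f_y(4, y) = 56 - 6*y**2; no integer root y with |y| ≤ 4.
Only singular point on the grid: (-1, -1).
Classify: substitute x = -1 + u, y = -1 + v and expand: f = u**3 + 2*u**2*v + u*v**2 - 2*v**3 + v**2.
No constant or linear terms (consistent with a singular point). Quadratic part: v**2. Cubic part: u**3 + 2*u**2*v + u*v**2 - 2*v**3.
The quadratic part v**2 is a perfect square, so there is a single (double) tangent line v = 0, i.e. y = -1. Restricting the cubic part to that line (v = 0) leaves u**3 ≠ 0, so f is not divisible by v and the branch is v² ≈ -u**3 to lowest order — this is a cusp.
Classification: cusp.


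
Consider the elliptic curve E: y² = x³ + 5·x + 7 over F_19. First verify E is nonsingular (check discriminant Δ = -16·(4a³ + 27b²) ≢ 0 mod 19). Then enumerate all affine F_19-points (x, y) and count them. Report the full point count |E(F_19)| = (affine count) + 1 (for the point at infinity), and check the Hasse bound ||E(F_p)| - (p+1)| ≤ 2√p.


Affine points = {(0, 8), (0, 11), (2, 5), (2, 14), (3, 7), (3, 12), (5, 9), (5, 10), (6, 5), (6, 14), (7, 9), (7, 10), (11, 5), (11, 14), (12, 3), (12, 16), (14, 3), (14, 16), (18, 1), (18, 18)}; affine count = 20; |E(F_19)| = 21.

Discriminant check: Δ ∝ 4a³ + 27b² = 4·5³ + 27·7² = 4·125 + 27·49 ≡ 18 (mod 19). Nonzero ⇒ E is nonsingular.
For each x ∈ F_19, compute rhs = x³ + 5·x + 7 mod 19, then count y ∈ F_19 with y² ≡ rhs.
  x = 0: rhs = 7, matching y values: 8, 11 (2 points).
  x = 1: rhs = 13, matching y values: none (0 points).
  x = 2: rhs = 6, matching y values: 5, 14 (2 points).
  x = 3: rhs = 11, matching y values: 7, 12 (2 points).
  x = 4: rhs = 15, matching y values: none (0 points).
  x = 5: rhs = 5, matching y values: 9, 10 (2 points).
  x = 6: rhs = 6, matching y values: 5, 14 (2 points).
  x = 7: rhs = 5, matching y values: 9, 10 (2 points).
  x = 8: rhs = 8, matching y values: none (0 points).
  x = 9: rhs = 2, matching y values: none (0 points).
  x = 10: rhs = 12, matching y values: none (0 points).
  x = 11: rhs = 6, matching y values: 5, 14 (2 points).
  x = 12: rhs = 9, matching y values: 3, 16 (2 points).
  x = 13: rhs = 8, matching y values: none (0 points).
  x = 14: rhs = 9, matching y values: 3, 16 (2 points).
  x = 15: rhs = 18, matching y values: none (0 points).
  x = 16: rhs = 3, matching y values: none (0 points).
  x = 17: rhs = 8, matching y values: none (0 points).
  x = 18: rhs = 1, matching y values: 1, 18 (2 points).
Total affine count: 20.
Full point count |E(F_19)| = 20 + 1 = 21.
Hasse bound: |21 − (19+1)| = |1| = 1 ≤ 2√19 ≈ 8.7178 ✓.


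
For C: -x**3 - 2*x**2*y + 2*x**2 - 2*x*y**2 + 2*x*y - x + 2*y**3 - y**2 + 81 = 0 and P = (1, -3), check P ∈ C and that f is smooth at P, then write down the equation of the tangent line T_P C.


Tangent line at P: -12*x + 72*y + 228 = 0.

Step 1: f(1, -3) = 0, so P lies on C.
Step 2: partial derivatives
  f_x(x, y) = -3*x**2 - 4*x*y + 4*x - 2*y**2 + 2*y - 1, f_y(x, y) = -2*x**2 - 4*x*y + 2*x + 6*y**2 - 2*y.
  f_x(P) = -12, f_y(P) = 72 (gradient nonzero, so P is smooth).
Step 3: tangent line at P: -12·(x − 1) + 72·(y − -3) = 0.
Expanding: -12*x + 72*y + 228 = 0.


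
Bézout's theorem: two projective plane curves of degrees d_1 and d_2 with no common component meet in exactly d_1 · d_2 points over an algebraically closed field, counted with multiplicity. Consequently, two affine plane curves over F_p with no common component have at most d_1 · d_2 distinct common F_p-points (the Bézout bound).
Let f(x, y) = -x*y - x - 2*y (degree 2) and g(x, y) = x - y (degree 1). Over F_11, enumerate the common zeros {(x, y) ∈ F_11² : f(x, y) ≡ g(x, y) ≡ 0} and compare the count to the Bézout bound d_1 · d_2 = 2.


Common zeros: {(0, 0), (8, 8)}; count = 2; Bézout bound = 2.

deg(f) = 2, deg(g) = 1, so Bézout bound = 2.
Scan x ∈ F_11. For each x, list the y ∈ F_11 with f(x, y) ≡ 0 and those with g(x, y) ≡ 0 (mod 11); the common zeros in that column are the intersection.
  x = 0: f ≡ 0 at y ∈ {0}; g ≡ 0 at y ∈ {0}; common: {0}.
  x = 1: f ≡ 0 at y ∈ {7}; g ≡ 0 at y ∈ {1}; common: ∅.
  x = 2: f ≡ 0 at y ∈ {5}; g ≡ 0 at y ∈ {2}; common: ∅.
  x = 3: f ≡ 0 at y ∈ {6}; g ≡ 0 at y ∈ {3}; common: ∅.
  x = 4: f ≡ 0 at y ∈ {3}; g ≡ 0 at y ∈ {4}; common: ∅.
  x = 5: f ≡ 0 at y ∈ {4}; g ≡ 0 at y ∈ {5}; common: ∅.
  x = 6: f ≡ 0 at y ∈ {2}; g ≡ 0 at y ∈ {6}; common: ∅.
  x = 7: f ≡ 0 at y ∈ {9}; g ≡ 0 at y ∈ {7}; common: ∅.
  x = 8: f ≡ 0 at y ∈ {8}; g ≡ 0 at y ∈ {8}; common: {8}.
  x = 9: f ≡ 0 at y ∈ ∅; g ≡ 0 at y ∈ {9}; common: ∅.
  x = 10: f ≡ 0 at y ∈ {1}; g ≡ 0 at y ∈ {10}; common: ∅.
Collecting: common zeros = {(0, 0), (8, 8)}, so the count is 2.
Comparison with the Bézout bound: 2 ≤ 2 = deg(f)·deg(g), as expected for curves with no common component (the bound is attained).


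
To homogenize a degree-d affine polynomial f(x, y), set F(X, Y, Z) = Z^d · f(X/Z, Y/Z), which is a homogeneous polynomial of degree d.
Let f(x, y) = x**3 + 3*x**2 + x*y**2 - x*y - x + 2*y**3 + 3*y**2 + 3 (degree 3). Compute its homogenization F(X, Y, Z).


F(X, Y, Z) = X**3 + 3*X**2*Z + X*Y**2 - X*Y*Z - X*Z**2 + 2*Y**3 + 3*Y**2*Z + 3*Z**3

deg(f) = 3.
Substitute x = X/Z, y = Y/Z into f, then multiply by Z^3.
  monomial 1·x^3·y^0 ↦ 1·X^3·Y^0·Z^0.
  monomial 3·x^2·y^0 ↦ 3·X^2·Y^0·Z^1.
  monomial 1·x^1·y^2 ↦ 1·X^1·Y^2·Z^0.
  monomial -1·x^1·y^1 ↦ -1·X^1·Y^1·Z^1.
  monomial -1·x^1·y^0 ↦ -1·X^1·Y^0·Z^2.
  monomial 2·x^0·y^3 ↦ 2·X^0·Y^3·Z^0.
  monomial 3·x^0·y^2 ↦ 3·X^0·Y^2·Z^1.
  monomial 3·x^0·y^0 ↦ 3·X^0·Y^0·Z^3.
Collecting: F(X, Y, Z) = X**3 + 3*X**2*Z + X*Y**2 - X*Y*Z - X*Z**2 + 2*Y**3 + 3*Y**2*Z + 3*Z**3.


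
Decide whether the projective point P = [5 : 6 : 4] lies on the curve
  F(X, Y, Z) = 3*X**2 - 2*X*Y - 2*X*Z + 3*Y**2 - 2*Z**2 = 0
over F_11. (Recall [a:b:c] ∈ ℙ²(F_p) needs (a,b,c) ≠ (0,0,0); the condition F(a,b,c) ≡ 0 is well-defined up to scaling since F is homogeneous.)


F(5,6,4) ≡ 7 (mod 11); P is NOT on the curve.

Evaluate F(5, 6, 4) term-by-term (mod 11).
  3*X**2 ↦ 3·25·1·1 = 75
  -2*X*Y ↦ -2·5·6·1 = -60
  -2*X*Z ↦ -2·5·1·4 = -40
  3*Y**2 ↦ 3·1·36·1 = 108
  -2*Z**2 ↦ -2·1·1·16 = -32
Sum: F(5, 6, 4) = (75) + (-60) + (-40) + (108) + (-32) = 51.
Reducing mod 11: 51 ≡ 7 (mod 11).
Since F(a, b, c) ≡ 7 ≠ 0 (mod 11), P does NOT lie on the curve.


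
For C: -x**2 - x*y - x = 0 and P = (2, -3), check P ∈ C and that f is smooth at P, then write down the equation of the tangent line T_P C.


Tangent line at P: -2*x - 2*y - 2 = 0.

Step 1: f(2, -3) = 0, so P lies on C.
Step 2: partial derivatives
  f_x(x, y) = -2*x - y - 1, f_y(x, y) = -x.
  f_x(P) = -2, f_y(P) = -2 (gradient nonzero, so P is smooth).
Step 3: tangent line at P: -2·(x − 2) + -2·(y − -3) = 0.
Expanding: -2*x - 2*y - 2 = 0.


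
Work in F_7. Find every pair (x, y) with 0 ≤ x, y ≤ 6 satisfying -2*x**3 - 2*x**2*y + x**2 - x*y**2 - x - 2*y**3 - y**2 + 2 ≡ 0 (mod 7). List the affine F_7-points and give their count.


Affine F_7-points: {(0, 5), (1, 0), (1, 2), (1, 4), (2, 2), (3, 1), (5, 6), (6, 2)}; count = 8.

For each of the 49 pairs (x, y) ∈ F_7², evaluate f(x, y) mod 7. Record the zeros.
  x = 0: [0↦2, 1↦6, 2↦3, 3↦2, 4↦5, 5↦0, 6↦3]  zeros at y ∈ {5}
  x = 1: [0↦0, 1↦1, 2↦0, 3↦6, 4↦0, 5↦5, 6↦2]  zeros at y ∈ {0, 2, 4}
  x = 2: [0↦2, 1↦3, 2↦0, 3↦2, 4↦4, 5↦1, 6↦2]  zeros at y ∈ {2}
  x = 3: [0↦3, 1↦0, 2↦5, 3↦6, 4↦5, 5↦4, 6↦5]  zeros at y ∈ {1}
  x = 4: [0↦5, 1↦1, 2↦3, 3↦6, 4↦5, 5↦2, 6↦6]  zeros at y ∈ ∅
  x = 5: [0↦3, 1↦1, 2↦3, 3↦4, 4↦6, 5↦4, 6↦0]  zeros at y ∈ {6}
  x = 6: [0↦6, 1↦2, 2↦0, 3↦2, 4↦3, 5↦5, 6↦3]  zeros at y ∈ {2}
Collecting zeros: affine points = {(0, 5), (1, 0), (1, 2), (1, 4), (2, 2), (3, 1), (5, 6), (6, 2)}.
Total count |C(F_7)_aff| = 8.
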